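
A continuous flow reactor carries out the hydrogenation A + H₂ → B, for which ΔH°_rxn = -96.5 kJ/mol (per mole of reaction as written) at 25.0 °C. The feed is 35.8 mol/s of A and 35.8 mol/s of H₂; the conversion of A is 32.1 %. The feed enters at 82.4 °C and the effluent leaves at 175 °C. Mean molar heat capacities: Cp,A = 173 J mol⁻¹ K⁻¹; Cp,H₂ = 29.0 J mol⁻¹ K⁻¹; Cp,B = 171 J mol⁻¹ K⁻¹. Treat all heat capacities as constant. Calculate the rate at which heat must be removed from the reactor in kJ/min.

Q_out = 29600 kJ/min

Extent of reaction ξ = 0.321 × 35.8 = 11.492 mol/s
Reaction term: ξ·ΔH°_rxn = 11.492 × -96.5 = -1109 kJ/s
Sensible, feed 82.4→25 °C: -415.09 kJ/s
Outlet flows (mol/s): A 24.308, H₂ 24.308, B 11.492
Sensible, products 25→175 °C: 1031.3 kJ/s
Q = ΔH = -492.75 kJ/s = -492.75 kW
Heat removed = 29565 kJ/min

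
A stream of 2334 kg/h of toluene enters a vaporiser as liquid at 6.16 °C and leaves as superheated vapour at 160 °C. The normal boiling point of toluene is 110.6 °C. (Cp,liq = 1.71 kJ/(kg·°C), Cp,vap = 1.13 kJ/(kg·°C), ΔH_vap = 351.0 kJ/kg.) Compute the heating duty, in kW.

liquid 6.16→110.6 °C: 178.59 kJ/kg
vaporisation at 110.6 °C: 351 kJ/kg
vapour 110.6→160 °C: 55.822 kJ/kg
Δh = 178.59 + 351 + 55.822 = 585.41 kJ/kg
Q = ṁ·Δh = 2334 kg/h × 585.41 kJ/kg = 1.3664e+06 kJ/h
|Q| = 379.54 kW

Q = 380 kW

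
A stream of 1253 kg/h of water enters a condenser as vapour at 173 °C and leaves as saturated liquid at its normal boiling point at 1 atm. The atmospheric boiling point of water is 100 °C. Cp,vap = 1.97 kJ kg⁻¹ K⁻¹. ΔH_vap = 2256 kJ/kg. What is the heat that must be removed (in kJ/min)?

vapour 173→100 °C: -143.81 kJ/kg
condensation at 100 °C: -2256 kJ/kg
Δh = -143.81 + -2256 = -2399.8 kJ/kg
Q = ṁ·Δh = 1253 kg/h × -2399.8 kJ/kg = -3.007e+06 kJ/h
|Q| = 835.27 kW = 50116 kJ/min

Q_c = 50100 kJ/min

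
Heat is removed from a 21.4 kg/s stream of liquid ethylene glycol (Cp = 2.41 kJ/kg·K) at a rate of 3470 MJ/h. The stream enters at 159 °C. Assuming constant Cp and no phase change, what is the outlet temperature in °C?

T_out = 140 °C

Q = 3470 MJ/h = 963.89 kJ/s
ΔT = Q/(ṁ·Cp) = 963.89/(21.4×2.41) = 18.689 K
T_out = 159 − 18.689 = 140.31 °C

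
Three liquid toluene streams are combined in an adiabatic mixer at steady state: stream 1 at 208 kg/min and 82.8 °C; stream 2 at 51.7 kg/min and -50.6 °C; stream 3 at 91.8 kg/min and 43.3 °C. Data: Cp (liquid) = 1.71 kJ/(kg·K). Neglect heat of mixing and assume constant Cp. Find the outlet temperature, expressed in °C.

T_out = 52.9 °C

Adiabatic, steady state ⇒ Σ ṁᵢCp,ᵢ(T_out − Tᵢ) = 0
Σ ṁᵢCp,ᵢTᵢ = 208×1.71×82.8 + 51.7×1.71×-50.6 + 91.8×1.71×43.3 = 31774
Σ ṁᵢCp,ᵢ = 208×1.71 + 51.7×1.71 + 91.8×1.71 = 601.06
T_out = 31774 / 601.06 = 52.863 °C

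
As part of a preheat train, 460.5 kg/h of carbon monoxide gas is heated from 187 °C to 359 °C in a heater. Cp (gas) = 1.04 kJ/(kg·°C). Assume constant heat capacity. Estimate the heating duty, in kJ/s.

Q = 22.9 kJ/s

Q = ṁ·Cp·ΔT = 460.5 × 1.04 × (359 − 187) = 82374 kJ/h
Converting: 82374 / 3600 s = 22.882 kW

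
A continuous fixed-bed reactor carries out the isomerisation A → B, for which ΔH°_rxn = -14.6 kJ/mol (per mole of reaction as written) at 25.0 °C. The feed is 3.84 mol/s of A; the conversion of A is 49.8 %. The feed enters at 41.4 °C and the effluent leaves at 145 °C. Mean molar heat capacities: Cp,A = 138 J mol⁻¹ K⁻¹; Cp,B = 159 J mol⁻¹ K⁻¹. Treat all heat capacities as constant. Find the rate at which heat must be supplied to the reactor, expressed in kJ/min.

Extent of reaction ξ = 0.498 × 3.84 = 1.9123 mol/s
Reaction term: ξ·ΔH°_rxn = 1.9123 × -14.6 = -27.92 kJ/s
Sensible, feed 41.4→25 °C: -8.6907 kJ/s
Outlet flows (mol/s): A 1.9277, B 1.9123
Sensible, products 25→145 °C: 68.409 kJ/s
Q = ΔH = 31.799 kJ/s = 31.799 kW
Heat supplied = 1907.9 kJ/min

Q_in = 1910 kJ/min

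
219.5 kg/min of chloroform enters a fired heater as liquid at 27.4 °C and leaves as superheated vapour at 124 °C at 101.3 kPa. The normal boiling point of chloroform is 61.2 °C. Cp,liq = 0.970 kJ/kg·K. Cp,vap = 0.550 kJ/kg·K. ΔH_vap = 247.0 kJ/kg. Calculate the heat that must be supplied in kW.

Q = 1150 kW

liquid 27.4→61.2 °C: 32.786 kJ/kg
vaporisation at 61.2 °C: 247 kJ/kg
vapour 61.2→124 °C: 34.54 kJ/kg
Δh = 32.786 + 247 + 34.54 = 314.33 kJ/kg
Q = ṁ·Δh = 219.5 kg/min × 314.33 kJ/kg = 68995 kJ/min
|Q| = 1149.9 kW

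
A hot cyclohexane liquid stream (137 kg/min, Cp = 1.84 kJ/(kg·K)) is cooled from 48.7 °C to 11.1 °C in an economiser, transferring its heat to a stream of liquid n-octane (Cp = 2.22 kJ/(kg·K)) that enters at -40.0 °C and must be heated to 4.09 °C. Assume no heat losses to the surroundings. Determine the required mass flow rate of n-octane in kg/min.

ṁ_c = 96.8 kg/min

Heat released by hot stream: Q = 137 × 1.84 × (48.7 − 11.1) = 9478.2 kJ/min
Energy balance on cold side (adiabatic exchanger): Q = ṁ_c·Cp_c·(T_c,out − T_c,in)
ṁ_c = 9478.2 / [2.22 × (4.09 − -40.0)] = 96.835 kg/min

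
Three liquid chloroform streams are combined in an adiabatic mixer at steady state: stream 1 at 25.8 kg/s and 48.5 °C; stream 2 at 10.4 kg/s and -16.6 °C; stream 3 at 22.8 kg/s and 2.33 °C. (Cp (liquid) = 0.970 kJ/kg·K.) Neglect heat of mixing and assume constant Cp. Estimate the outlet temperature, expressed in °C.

Adiabatic, steady state ⇒ Σ ṁᵢCp,ᵢ(T_out − Tᵢ) = 0
Σ ṁᵢCp,ᵢTᵢ = 25.8×0.970×48.5 + 10.4×0.970×-16.6 + 22.8×0.970×2.33 = 1097.8
Σ ṁᵢCp,ᵢ = 25.8×0.970 + 10.4×0.970 + 22.8×0.970 = 57.23
T_out = 1097.8 / 57.23 = 19.183 °C

T_out = 19.2 °C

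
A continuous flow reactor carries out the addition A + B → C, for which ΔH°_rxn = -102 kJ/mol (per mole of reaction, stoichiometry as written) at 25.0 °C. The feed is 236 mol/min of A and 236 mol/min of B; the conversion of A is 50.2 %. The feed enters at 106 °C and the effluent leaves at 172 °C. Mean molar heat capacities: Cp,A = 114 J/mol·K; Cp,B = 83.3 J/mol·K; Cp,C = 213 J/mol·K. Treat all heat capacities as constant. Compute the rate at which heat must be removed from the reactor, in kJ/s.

Extent of reaction ξ = 0.502 × 236 = 118.47 mol/min
Reaction term: ξ·ΔH°_rxn = 118.47 × -102 = -12084 kJ/min
Sensible, feed 106→25 °C: -3771.6 kJ/min
Outlet flows (mol/min): A 117.53, B 117.53, C 118.47
Sensible, products 25→172 °C: 7118.2 kJ/min
Q = ΔH = -8737.6 kJ/min = -145.63 kW
Heat removed = 145.63 kJ/s

Q_out = 146 kJ/s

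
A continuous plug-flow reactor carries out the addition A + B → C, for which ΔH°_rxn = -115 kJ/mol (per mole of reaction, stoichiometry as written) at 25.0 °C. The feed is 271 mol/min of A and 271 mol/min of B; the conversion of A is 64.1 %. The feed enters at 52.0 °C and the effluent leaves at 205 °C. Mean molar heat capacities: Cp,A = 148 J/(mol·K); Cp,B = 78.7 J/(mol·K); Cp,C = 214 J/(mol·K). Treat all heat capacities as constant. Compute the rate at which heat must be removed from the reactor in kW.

Q_out = 183 kW

Extent of reaction ξ = 0.641 × 271 = 173.71 mol/min
Reaction term: ξ·ΔH°_rxn = 173.71 × -115 = -19977 kJ/min
Sensible, feed 52.0→25 °C: -1658.8 kJ/min
Outlet flows (mol/min): A 97.289, B 97.289, C 173.71
Sensible, products 25→205 °C: 10661 kJ/min
Q = ΔH = -10974 kJ/min = -182.9 kW
Heat removed = 182.9 kW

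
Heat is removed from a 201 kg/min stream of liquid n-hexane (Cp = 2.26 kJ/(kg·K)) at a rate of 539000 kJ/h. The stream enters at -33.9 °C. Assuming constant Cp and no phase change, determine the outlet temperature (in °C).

T_out = -53.7 °C

Q = 539000 kJ/h = 8983.3 kJ/min
ΔT = Q/(ṁ·Cp) = 8983.3/(201×2.26) = 19.776 K
T_out = -33.9 − 19.776 = -53.676 °C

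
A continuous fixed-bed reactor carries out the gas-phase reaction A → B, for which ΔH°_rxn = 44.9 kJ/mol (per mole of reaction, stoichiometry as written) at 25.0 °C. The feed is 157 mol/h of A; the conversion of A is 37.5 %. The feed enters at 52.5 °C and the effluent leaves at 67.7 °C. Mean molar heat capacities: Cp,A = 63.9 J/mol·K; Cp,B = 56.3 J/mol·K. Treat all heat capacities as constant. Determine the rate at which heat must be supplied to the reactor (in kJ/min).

Q_in = 46.3 kJ/min

Extent of reaction ξ = 0.375 × 157 = 58.875 mol/h
Reaction term: ξ·ΔH°_rxn = 58.875 × 44.9 = 2643.5 kJ/h
Sensible, feed 52.5→25 °C: -275.89 kJ/h
Outlet flows (mol/h): A 98.125, B 58.875
Sensible, products 25→67.7 °C: 409.27 kJ/h
Q = ΔH = 2776.9 kJ/h = 0.77135 kW
Heat supplied = 46.281 kJ/min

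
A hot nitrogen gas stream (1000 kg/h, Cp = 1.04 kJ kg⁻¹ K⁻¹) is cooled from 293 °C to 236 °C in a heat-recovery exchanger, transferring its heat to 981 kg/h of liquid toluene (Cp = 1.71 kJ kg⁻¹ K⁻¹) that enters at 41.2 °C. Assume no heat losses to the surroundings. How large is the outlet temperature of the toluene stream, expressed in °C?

Heat released by hot stream: Q = 1000 × 1.04 × (293 − 236) = 59280 kJ/h
Energy balance on cold side (adiabatic exchanger): Q = ṁ_c·Cp_c·(T_c,out − T_c,in)
T_c,out = 41.2 + 59280/(981 × 1.71) = 76.538 °C

T_c,out = 76.5 °C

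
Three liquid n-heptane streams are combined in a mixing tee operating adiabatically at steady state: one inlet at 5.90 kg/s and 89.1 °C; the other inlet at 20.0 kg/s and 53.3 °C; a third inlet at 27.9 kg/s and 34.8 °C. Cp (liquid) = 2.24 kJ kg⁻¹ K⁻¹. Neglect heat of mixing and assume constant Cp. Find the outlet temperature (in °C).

T_out = 47.6 °C

No heat crosses the boundary, so H_out = H_in.
T_out = Σ ṁᵢCp,ᵢTᵢ / Σ ṁᵢCp,ᵢ
      = 5740.2 / 120.51 = 47.632 °C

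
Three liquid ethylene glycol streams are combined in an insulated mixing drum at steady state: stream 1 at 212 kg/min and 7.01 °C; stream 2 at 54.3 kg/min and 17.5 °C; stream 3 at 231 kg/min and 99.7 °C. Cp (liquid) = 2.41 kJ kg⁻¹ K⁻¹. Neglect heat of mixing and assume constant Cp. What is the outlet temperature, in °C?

T_out = 51.2 °C

Adiabatic, steady state ⇒ Σ ṁᵢCp,ᵢ(T_out − Tᵢ) = 0
T_out = Σ ṁᵢCp,ᵢTᵢ / Σ ṁᵢCp,ᵢ
      = 61376 / 1198.5 = 51.211 °C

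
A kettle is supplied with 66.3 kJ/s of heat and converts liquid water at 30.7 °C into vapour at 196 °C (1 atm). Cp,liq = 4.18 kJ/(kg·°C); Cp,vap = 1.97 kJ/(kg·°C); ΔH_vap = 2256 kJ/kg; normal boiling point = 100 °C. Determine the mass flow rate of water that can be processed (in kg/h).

Δh = 4.18×(100−30.7) + 2256 + 1.97×(196−100) = 2734.8 kJ/kg
Q = 66.3 kJ/s = 66.3 kJ/s = 238680 kJ/h
ṁ = Q/Δh = 238680 / 2734.8 = 87.275 kg/h

ṁ = 87.3 kg/h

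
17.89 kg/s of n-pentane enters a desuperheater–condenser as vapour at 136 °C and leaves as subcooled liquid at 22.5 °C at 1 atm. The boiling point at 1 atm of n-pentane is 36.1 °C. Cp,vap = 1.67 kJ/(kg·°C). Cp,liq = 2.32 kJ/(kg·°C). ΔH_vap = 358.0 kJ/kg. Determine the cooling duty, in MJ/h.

Q_c = 35800 MJ/h

vapour 136→36.1 °C: -166.83 kJ/kg
condensation at 36.1 °C: -358 kJ/kg
liquid 36.1→22.5 °C: -31.552 kJ/kg
Δh = -166.83 + -358 + -31.552 = -556.38 kJ/kg
Q = ṁ·Δh = 17.89 kg/s × -556.38 kJ/kg = -9953.7 kJ/s
|Q| = 9953.7 kW = 35833 MJ/h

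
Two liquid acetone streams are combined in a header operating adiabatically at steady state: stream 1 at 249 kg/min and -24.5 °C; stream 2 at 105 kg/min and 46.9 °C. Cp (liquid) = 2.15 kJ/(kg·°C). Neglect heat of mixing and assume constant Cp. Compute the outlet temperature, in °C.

T_out = -3.32 °C

Energy balance with Q = 0: Σ ṁᵢCp,ᵢ(T_out − Tᵢ) = 0
Σ ṁᵢCp,ᵢTᵢ = 249×2.15×-24.5 + 105×2.15×46.9 = -2528.4
Σ ṁᵢCp,ᵢ = 249×2.15 + 105×2.15 = 761.1
T_out = -2528.4 / 761.1 = -3.322 °C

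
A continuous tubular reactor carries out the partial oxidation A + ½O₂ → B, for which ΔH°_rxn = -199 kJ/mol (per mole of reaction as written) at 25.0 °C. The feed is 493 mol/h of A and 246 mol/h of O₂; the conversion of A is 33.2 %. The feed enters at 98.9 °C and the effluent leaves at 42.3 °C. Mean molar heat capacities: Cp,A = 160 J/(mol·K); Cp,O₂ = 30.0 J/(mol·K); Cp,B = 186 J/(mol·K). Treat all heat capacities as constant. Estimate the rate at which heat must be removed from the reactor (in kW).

Q_out = 10.4 kW

Extent of reaction ξ = 0.332 × 493 = 163.68 mol/h
Reaction term: ξ·ΔH°_rxn = 163.68 × -199 = -32572 kJ/h
Sensible, feed 98.9→25 °C: -6374.6 kJ/h
Outlet flows (mol/h): A 329.32, O₂ 164.16, B 163.68
Sensible, products 25→42.3 °C: 1523.4 kJ/h
Q = ΔH = -37423 kJ/h = -10.395 kW
Heat removed = 10.395 kW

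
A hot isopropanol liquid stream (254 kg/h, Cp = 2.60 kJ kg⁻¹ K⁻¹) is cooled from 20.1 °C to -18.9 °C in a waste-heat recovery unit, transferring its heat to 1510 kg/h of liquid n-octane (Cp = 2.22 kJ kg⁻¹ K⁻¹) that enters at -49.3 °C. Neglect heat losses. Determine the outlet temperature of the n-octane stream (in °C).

T_c,out = -41.6 °C

Heat released by hot stream: Q = 254 × 2.60 × (20.1 − -18.9) = 25756 kJ/h
Energy balance on cold side (adiabatic exchanger): Q = ṁ_c·Cp_c·(T_c,out − T_c,in)
T_c,out = -49.3 + 25756/(1510 × 2.22) = -41.617 °C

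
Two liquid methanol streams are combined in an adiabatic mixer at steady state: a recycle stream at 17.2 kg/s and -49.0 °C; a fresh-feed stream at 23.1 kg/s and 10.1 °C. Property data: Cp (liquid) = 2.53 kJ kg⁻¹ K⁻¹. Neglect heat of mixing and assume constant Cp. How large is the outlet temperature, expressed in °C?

T_out = -15.1 °C

No heat crosses the boundary, so H_out = H_in.
Σ ṁᵢCp,ᵢTᵢ = 17.2×2.53×-49.0 + 23.1×2.53×10.1 = -1542
Σ ṁᵢCp,ᵢ = 17.2×2.53 + 23.1×2.53 = 101.96
T_out = -1542 / 101.96 = -15.124 °C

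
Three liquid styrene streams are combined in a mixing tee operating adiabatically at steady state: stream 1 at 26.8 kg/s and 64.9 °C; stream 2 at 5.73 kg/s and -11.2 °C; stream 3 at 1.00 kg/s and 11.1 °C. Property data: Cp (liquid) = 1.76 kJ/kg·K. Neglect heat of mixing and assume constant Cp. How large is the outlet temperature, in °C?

Energy balance with Q = 0: Σ ṁᵢCp,ᵢ(T_out − Tᵢ) = 0
Σ ṁᵢCp,ᵢTᵢ = 26.8×1.76×64.9 + 5.73×1.76×-11.2 + 1.00×1.76×11.1 = 2967.8
Σ ṁᵢCp,ᵢ = 26.8×1.76 + 5.73×1.76 + 1.00×1.76 = 59.013
T_out = 2967.8 / 59.013 = 50.291 °C

T_out = 50.3 °C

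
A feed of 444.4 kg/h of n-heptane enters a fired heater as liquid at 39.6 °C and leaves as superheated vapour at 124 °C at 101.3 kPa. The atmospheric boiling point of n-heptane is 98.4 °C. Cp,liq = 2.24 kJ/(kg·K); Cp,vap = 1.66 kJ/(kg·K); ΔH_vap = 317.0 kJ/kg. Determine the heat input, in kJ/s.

liquid 39.6→98.4 °C: 131.71 kJ/kg
vaporisation at 98.4 °C: 317 kJ/kg
vapour 98.4→124 °C: 42.496 kJ/kg
Δh = 131.71 + 317 + 42.496 = 491.21 kJ/kg
Q = ṁ·Δh = 444.4 kg/h × 491.21 kJ/kg = 218290 kJ/h
|Q| = 60.637 kW

Q = 60.6 kJ/s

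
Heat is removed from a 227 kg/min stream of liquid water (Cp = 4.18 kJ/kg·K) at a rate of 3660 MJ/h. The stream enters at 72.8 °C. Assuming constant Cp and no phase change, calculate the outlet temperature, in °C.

Q = 3660 MJ/h = 61000 kJ/min
ΔT = Q/(ṁ·Cp) = 61000/(227×4.18) = 64.288 K
T_out = 72.8 − 64.288 = 8.5123 °C

T_out = 8.51 °C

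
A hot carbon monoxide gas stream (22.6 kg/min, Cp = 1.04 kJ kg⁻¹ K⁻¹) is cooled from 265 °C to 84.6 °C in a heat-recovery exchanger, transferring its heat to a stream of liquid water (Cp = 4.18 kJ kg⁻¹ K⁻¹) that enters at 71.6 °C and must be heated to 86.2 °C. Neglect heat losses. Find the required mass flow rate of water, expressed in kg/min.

Heat released by hot stream: Q = 22.6 × 1.04 × (265 − 84.6) = 4240.1 kJ/min
Energy balance on cold side (adiabatic exchanger): Q = ṁ_c·Cp_c·(T_c,out − T_c,in)
ṁ_c = 4240.1 / [4.18 × (86.2 − 71.6)] = 69.478 kg/min

ṁ_c = 69.5 kg/min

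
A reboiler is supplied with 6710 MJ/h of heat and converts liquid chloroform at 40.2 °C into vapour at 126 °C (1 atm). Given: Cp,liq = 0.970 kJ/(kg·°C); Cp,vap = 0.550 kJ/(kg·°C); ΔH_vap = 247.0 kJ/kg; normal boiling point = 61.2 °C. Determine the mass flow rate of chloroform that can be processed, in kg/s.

Δh = 0.970×(61.2−40.2) + 247.0 + 0.550×(126−61.2) = 303.01 kJ/kg
Q = 6710 MJ/h = 1863.9 kJ/s = 1863.9 kJ/s
ṁ = Q/Δh = 1863.9 / 303.01 = 6.1512 kg/s

ṁ = 6.15 kg/s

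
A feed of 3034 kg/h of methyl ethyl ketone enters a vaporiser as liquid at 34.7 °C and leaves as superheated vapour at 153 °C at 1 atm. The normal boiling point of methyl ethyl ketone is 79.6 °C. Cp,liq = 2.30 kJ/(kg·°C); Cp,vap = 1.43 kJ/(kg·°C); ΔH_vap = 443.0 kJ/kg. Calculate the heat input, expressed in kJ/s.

liquid 34.7→79.6 °C: 103.27 kJ/kg
vaporisation at 79.6 °C: 443 kJ/kg
vapour 79.6→153 °C: 104.96 kJ/kg
Δh = 103.27 + 443 + 104.96 = 651.23 kJ/kg
Q = ṁ·Δh = 3034 kg/h × 651.23 kJ/kg = 1.9758e+06 kJ/h
|Q| = 548.84 kW

Q = 549 kJ/s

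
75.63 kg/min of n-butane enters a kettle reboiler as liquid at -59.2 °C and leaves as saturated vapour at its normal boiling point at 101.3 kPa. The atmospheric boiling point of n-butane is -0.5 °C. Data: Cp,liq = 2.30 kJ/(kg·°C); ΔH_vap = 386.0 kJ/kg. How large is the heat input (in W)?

Q = 657000 W

liquid -59.2→-0.5 °C: 135.01 kJ/kg
vaporisation at -0.5 °C: 386 kJ/kg
Δh = 135.01 + 386 = 521.01 kJ/kg
Q = ṁ·Δh = 75.63 kg/min × 521.01 kJ/kg = 39404 kJ/min
|Q| = 656.73 kW = 656730 W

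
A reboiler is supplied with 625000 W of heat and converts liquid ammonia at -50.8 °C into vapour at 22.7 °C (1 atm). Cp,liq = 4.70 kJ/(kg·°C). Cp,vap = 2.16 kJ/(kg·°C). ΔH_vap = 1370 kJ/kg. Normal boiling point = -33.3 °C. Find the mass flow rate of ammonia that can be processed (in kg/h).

ṁ = 1430 kg/h

Δh = 4.70×(-33.3−-50.8) + 1370 + 2.16×(22.7−-33.3) = 1573.2 kJ/kg
Q = 625000 W = 625 kJ/s = 2.25e+06 kJ/h
ṁ = Q/Δh = 2.25e+06 / 1573.2 = 1430.2 kg/h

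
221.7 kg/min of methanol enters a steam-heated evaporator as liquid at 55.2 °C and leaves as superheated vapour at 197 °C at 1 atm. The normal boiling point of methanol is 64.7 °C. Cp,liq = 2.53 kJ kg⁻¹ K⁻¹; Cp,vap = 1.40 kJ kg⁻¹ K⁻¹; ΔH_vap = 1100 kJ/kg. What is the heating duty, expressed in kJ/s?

liquid 55.2→64.7 °C: 24.035 kJ/kg
vaporisation at 64.7 °C: 1100 kJ/kg
vapour 64.7→197 °C: 185.22 kJ/kg
Δh = 24.035 + 1100 + 185.22 = 1309.3 kJ/kg
Q = ṁ·Δh = 221.7 kg/min × 1309.3 kJ/kg = 290260 kJ/min
|Q| = 4837.7 kW

Q = 4840 kJ/s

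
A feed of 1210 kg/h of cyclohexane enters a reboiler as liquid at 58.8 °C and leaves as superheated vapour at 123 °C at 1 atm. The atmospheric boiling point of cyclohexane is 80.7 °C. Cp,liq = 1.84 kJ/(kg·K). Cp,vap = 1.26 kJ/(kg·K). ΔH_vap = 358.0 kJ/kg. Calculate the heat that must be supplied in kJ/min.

Q = 9110 kJ/min

liquid 58.8→80.7 °C: 40.296 kJ/kg
vaporisation at 80.7 °C: 358 kJ/kg
vapour 80.7→123 °C: 53.298 kJ/kg
Δh = 40.296 + 358 + 53.298 = 451.59 kJ/kg
Q = ṁ·Δh = 1210 kg/h × 451.59 kJ/kg = 546430 kJ/h
|Q| = 151.79 kW = 9107.1 kJ/min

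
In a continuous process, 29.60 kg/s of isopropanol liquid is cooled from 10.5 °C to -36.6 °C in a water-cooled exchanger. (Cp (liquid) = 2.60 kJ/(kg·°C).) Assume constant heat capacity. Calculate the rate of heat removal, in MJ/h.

Q_c = 13000 MJ/h

Q = ṁ·Cp·ΔT = 29.60 × 2.60 × (-36.6 − 10.5) = -3624.8 kJ/s
Cooling duty = 13049 MJ/h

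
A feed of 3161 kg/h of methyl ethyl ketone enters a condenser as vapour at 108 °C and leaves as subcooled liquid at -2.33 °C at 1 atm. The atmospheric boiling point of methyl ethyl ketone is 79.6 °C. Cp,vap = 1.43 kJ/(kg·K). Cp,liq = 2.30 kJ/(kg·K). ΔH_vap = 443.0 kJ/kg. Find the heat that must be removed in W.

Q_c = 590000 W

vapour 108→79.6 °C: -40.612 kJ/kg
condensation at 79.6 °C: -443 kJ/kg
liquid 79.6→-2.33 °C: -188.44 kJ/kg
Δh = -40.612 + -443 + -188.44 = -672.05 kJ/kg
Q = ṁ·Δh = 3161 kg/h × -672.05 kJ/kg = -2.1244e+06 kJ/h
|Q| = 590.1 kW = 590100 W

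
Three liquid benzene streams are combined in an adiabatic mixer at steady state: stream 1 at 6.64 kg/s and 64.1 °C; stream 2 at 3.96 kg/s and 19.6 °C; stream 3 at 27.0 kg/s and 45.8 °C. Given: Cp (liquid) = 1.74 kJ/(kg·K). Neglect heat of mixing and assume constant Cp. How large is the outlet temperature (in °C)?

Energy balance with Q = 0: Σ ṁᵢCp,ᵢ(T_out − Tᵢ) = 0
T_out = Σ ṁᵢCp,ᵢTᵢ / Σ ṁᵢCp,ᵢ
      = 3027.3 / 65.424 = 46.272 °C

T_out = 46.3 °C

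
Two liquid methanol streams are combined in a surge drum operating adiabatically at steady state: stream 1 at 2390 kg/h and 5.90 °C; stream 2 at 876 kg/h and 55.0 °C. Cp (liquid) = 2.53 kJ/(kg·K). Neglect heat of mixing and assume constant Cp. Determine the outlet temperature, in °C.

T_out = 19.1 °C

Energy balance with Q = 0: Σ ṁᵢCp,ᵢ(T_out − Tᵢ) = 0
Σ ṁᵢCp,ᵢTᵢ = 2390×2.53×5.90 + 876×2.53×55.0 = 157570
Σ ṁᵢCp,ᵢ = 2390×2.53 + 876×2.53 = 8263
T_out = 157570 / 8263 = 19.07 °C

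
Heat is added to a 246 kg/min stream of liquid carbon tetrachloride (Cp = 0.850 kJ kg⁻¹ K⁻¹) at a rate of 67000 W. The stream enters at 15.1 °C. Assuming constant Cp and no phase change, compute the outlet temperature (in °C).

T_out = 34.3 °C

Q = 67000 W = 4020 kJ/min
ΔT = Q/(ṁ·Cp) = 4020/(246×0.850) = 19.225 K
T_out = 15.1 + 19.225 = 34.325 °C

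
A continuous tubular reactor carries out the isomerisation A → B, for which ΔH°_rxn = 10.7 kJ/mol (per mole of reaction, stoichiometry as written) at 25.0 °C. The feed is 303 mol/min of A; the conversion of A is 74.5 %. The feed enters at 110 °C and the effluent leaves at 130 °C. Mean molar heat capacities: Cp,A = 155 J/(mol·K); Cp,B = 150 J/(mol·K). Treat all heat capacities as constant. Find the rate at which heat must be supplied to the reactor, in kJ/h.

Extent of reaction ξ = 0.745 × 303 = 225.73 mol/min
Reaction term: ξ·ΔH°_rxn = 225.73 × 10.7 = 2415.4 kJ/min
Sensible, feed 110→25 °C: -3992 kJ/min
Outlet flows (mol/min): A 77.265, B 225.73
Sensible, products 25→130 °C: 4812.8 kJ/min
Q = ΔH = 3236.2 kJ/min = 53.936 kW
Heat supplied = 194170 kJ/h

Q_in = 194000 kJ/h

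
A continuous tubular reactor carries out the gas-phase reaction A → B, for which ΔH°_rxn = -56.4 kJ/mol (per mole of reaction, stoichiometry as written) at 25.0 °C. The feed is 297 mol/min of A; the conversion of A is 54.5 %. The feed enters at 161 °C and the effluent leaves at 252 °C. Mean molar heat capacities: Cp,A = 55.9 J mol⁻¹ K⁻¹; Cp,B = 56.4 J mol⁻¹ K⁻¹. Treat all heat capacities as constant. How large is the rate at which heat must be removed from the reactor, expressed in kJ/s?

Extent of reaction ξ = 0.545 × 297 = 161.87 mol/min
Reaction term: ξ·ΔH°_rxn = 161.87 × -56.4 = -9129.2 kJ/min
Sensible, feed 161→25 °C: -2257.9 kJ/min
Outlet flows (mol/min): A 135.13, B 161.87
Sensible, products 25→252 °C: 3787.1 kJ/min
Q = ΔH = -7600 kJ/min = -126.67 kW
Heat removed = 126.67 kJ/s

Q_out = 127 kJ/s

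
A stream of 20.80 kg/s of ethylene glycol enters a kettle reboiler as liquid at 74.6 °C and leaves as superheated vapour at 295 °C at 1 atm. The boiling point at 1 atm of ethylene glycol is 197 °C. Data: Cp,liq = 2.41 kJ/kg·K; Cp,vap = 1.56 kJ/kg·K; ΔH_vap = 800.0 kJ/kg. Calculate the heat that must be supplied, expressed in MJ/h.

liquid 74.6→197 °C: 294.98 kJ/kg
vaporisation at 197 °C: 800 kJ/kg
vapour 197→295 °C: 152.88 kJ/kg
Δh = 294.98 + 800 + 152.88 = 1247.9 kJ/kg
Q = ṁ·Δh = 20.80 kg/s × 1247.9 kJ/kg = 25956 kJ/s
|Q| = 25956 kW = 93440 MJ/h

Q = 93400 MJ/h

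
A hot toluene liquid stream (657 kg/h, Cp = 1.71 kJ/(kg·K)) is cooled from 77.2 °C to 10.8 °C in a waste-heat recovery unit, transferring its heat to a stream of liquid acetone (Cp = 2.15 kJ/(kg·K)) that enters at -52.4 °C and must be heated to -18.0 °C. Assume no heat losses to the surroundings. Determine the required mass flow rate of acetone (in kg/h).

ṁ_c = 1010 kg/h

Heat released by hot stream: Q = 657 × 1.71 × (77.2 − 10.8) = 74598 kJ/h
Energy balance on cold side (adiabatic exchanger): Q = ṁ_c·Cp_c·(T_c,out − T_c,in)
ṁ_c = 74598 / [2.15 × (-18.0 − -52.4)] = 1008.6 kg/h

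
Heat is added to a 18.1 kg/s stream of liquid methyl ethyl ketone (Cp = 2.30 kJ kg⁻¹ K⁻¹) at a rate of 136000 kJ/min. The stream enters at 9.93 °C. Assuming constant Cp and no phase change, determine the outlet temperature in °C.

Q = 136000 kJ/min = 2266.7 kJ/s
ΔT = Q/(ṁ·Cp) = 2266.7/(18.1×2.30) = 54.448 K
T_out = 9.93 + 54.448 = 64.378 °C

T_out = 64.4 °C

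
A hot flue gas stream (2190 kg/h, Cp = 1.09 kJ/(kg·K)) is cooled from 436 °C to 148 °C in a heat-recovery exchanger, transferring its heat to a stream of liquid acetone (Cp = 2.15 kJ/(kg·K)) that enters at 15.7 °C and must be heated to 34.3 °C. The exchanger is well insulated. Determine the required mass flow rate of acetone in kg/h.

Heat released by hot stream: Q = 2190 × 1.09 × (436 − 148) = 687480 kJ/h
Energy balance on cold side (adiabatic exchanger): Q = ṁ_c·Cp_c·(T_c,out − T_c,in)
ṁ_c = 687480 / [2.15 × (34.3 − 15.7)] = 17191 kg/h

ṁ_c = 17200 kg/h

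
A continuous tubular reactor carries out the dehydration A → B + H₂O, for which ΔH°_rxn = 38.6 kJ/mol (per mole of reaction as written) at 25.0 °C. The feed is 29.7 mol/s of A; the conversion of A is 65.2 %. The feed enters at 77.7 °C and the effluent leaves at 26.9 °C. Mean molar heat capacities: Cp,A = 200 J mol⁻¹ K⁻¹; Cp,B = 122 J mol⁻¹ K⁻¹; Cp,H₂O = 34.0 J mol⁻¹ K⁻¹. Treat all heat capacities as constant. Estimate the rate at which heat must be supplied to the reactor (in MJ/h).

Q_in = 1600 MJ/h

Extent of reaction ξ = 0.652 × 29.7 = 19.364 mol/s
Reaction term: ξ·ΔH°_rxn = 19.364 × 38.6 = 747.47 kJ/s
Sensible, feed 77.7→25 °C: -313.04 kJ/s
Outlet flows (mol/s): A 10.336, B 19.364, H₂O 19.364
Sensible, products 25→26.9 °C: 9.6671 kJ/s
Q = ΔH = 444.09 kJ/s = 444.09 kW
Heat supplied = 1598.7 MJ/h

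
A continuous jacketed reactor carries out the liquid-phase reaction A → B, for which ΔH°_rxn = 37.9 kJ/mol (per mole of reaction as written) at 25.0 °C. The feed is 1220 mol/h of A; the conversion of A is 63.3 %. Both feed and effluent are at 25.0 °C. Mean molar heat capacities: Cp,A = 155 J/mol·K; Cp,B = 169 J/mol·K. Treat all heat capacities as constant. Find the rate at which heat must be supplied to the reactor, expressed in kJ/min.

Q_in = 488 kJ/min

Extent of reaction ξ = 0.633 × 1220 = 772.26 mol/h
Reaction term: ξ·ΔH°_rxn = 772.26 × 37.9 = 29269 kJ/h
Q = ΔH = 29269 kJ/h = 8.1302 kW
Heat supplied = 487.81 kJ/min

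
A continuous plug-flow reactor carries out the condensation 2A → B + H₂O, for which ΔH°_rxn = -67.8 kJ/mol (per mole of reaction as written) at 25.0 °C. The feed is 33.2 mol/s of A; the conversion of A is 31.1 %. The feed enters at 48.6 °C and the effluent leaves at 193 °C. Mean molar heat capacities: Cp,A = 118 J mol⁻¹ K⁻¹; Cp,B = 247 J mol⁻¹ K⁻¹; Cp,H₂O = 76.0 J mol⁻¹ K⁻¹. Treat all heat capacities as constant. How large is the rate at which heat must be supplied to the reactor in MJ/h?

Extent of reaction ξ = 0.311 × 33.2 / 2 = 5.1626 mol/s
Reaction term: ξ·ΔH°_rxn = 5.1626 × -67.8 = -350.02 kJ/s
Sensible, feed 48.6→25 °C: -92.455 kJ/s
Outlet flows (mol/s): A 22.875, B 5.1626, H₂O 5.1626
Sensible, products 25→193 °C: 733.61 kJ/s
Q = ΔH = 291.13 kJ/s = 291.13 kW
Heat supplied = 1048.1 MJ/h

Q_in = 1050 MJ/h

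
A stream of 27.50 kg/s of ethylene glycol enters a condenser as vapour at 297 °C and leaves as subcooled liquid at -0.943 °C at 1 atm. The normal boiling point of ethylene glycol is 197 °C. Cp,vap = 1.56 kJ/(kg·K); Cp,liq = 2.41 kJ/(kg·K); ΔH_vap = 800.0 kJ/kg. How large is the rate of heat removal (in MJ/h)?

vapour 297→197 °C: -156 kJ/kg
condensation at 197 °C: -800 kJ/kg
liquid 197→-0.943 °C: -477.04 kJ/kg
Δh = -156 + -800 + -477.04 = -1433 kJ/kg
Q = ṁ·Δh = 27.50 kg/s × -1433 kJ/kg = -39409 kJ/s
|Q| = 39409 kW = 141870 MJ/h

Q_c = 142000 MJ/h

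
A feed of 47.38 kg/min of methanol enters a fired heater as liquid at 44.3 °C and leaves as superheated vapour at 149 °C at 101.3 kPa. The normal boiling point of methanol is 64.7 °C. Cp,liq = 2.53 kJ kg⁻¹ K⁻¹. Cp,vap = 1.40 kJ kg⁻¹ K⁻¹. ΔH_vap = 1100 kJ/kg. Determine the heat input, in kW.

Q = 1000 kW

liquid 44.3→64.7 °C: 51.612 kJ/kg
vaporisation at 64.7 °C: 1100 kJ/kg
vapour 64.7→149 °C: 118.02 kJ/kg
Δh = 51.612 + 1100 + 118.02 = 1269.6 kJ/kg
Q = ṁ·Δh = 47.38 kg/min × 1269.6 kJ/kg = 60155 kJ/min
|Q| = 1002.6 kW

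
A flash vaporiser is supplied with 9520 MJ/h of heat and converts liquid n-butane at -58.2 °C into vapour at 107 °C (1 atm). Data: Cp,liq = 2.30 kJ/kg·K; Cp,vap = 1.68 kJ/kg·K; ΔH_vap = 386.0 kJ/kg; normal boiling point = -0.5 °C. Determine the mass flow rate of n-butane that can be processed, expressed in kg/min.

ṁ = 227 kg/min

Δh = 2.30×(-0.5−-58.2) + 386.0 + 1.68×(107−-0.5) = 699.31 kJ/kg
Q = 9520 MJ/h = 2644.4 kJ/s = 158670 kJ/min
ṁ = Q/Δh = 158670 / 699.31 = 226.89 kg/min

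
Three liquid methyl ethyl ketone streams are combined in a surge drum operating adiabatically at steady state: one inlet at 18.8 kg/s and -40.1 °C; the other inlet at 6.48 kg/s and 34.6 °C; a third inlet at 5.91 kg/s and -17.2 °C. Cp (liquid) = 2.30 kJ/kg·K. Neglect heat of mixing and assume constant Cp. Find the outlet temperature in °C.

Energy balance with Q = 0: Σ ṁᵢCp,ᵢ(T_out − Tᵢ) = 0
Σ ṁᵢCp,ᵢTᵢ = 18.8×2.30×-40.1 + 6.48×2.30×34.6 + 5.91×2.30×-17.2 = -1452
Σ ṁᵢCp,ᵢ = 18.8×2.30 + 6.48×2.30 + 5.91×2.30 = 71.737
T_out = -1452 / 71.737 = -20.241 °C

T_out = -20.2 °C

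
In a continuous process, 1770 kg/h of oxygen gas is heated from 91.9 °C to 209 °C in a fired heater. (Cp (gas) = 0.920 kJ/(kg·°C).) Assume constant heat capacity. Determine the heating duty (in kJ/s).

Q = 53.0 kJ/s

Q = ṁ·Cp·ΔT = 1770 × 0.920 × (209 − 91.9) = 190690 kJ/h
Converting: 190690 / 3600 s = 52.968 kW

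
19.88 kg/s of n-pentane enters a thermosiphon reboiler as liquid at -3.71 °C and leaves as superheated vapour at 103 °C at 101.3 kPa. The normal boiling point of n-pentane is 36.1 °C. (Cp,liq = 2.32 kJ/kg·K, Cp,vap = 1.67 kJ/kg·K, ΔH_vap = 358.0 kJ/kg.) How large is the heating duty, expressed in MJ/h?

liquid -3.71→36.1 °C: 92.359 kJ/kg
vaporisation at 36.1 °C: 358 kJ/kg
vapour 36.1→103 °C: 111.72 kJ/kg
Δh = 92.359 + 358 + 111.72 = 562.08 kJ/kg
Q = ṁ·Δh = 19.88 kg/s × 562.08 kJ/kg = 11174 kJ/s
|Q| = 11174 kW = 40227 MJ/h

Q = 40200 MJ/h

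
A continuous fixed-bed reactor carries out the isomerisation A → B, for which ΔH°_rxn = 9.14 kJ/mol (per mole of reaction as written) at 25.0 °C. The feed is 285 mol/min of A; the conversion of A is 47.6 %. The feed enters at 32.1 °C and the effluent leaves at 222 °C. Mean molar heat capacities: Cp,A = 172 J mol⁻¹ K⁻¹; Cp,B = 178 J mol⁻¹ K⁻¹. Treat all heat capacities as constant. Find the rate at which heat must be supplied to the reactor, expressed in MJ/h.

Q_in = 643 MJ/h

Extent of reaction ξ = 0.476 × 285 = 135.66 mol/min
Reaction term: ξ·ΔH°_rxn = 135.66 × 9.14 = 1239.9 kJ/min
Sensible, feed 32.1→25 °C: -348.04 kJ/min
Outlet flows (mol/min): A 149.34, B 135.66
Sensible, products 25→222 °C: 9817.3 kJ/min
Q = ΔH = 10709 kJ/min = 178.49 kW
Heat supplied = 642.55 MJ/h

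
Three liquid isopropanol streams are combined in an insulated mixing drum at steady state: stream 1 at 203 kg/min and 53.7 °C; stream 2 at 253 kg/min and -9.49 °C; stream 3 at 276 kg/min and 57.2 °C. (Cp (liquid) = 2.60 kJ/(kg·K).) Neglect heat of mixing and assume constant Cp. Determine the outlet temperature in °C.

T_out = 33.2 °C

No heat crosses the boundary, so H_out = H_in.
T_out = Σ ṁᵢCp,ᵢTᵢ / Σ ṁᵢCp,ᵢ
      = 63147 / 1903.2 = 33.179 °C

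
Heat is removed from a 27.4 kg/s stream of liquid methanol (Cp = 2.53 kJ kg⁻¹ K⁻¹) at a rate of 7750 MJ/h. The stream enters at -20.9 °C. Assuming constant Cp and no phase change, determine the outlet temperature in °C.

Q = 7750 MJ/h = 2152.8 kJ/s
ΔT = Q/(ṁ·Cp) = 2152.8/(27.4×2.53) = 31.055 K
T_out = -20.9 − 31.055 = -51.955 °C

T_out = -52.0 °C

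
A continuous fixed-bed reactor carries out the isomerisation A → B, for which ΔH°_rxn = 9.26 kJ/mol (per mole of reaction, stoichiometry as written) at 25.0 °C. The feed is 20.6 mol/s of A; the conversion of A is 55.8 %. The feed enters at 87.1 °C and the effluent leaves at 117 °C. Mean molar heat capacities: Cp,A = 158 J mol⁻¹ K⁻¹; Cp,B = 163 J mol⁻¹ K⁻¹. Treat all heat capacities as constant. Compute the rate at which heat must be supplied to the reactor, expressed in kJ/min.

Q_in = 12500 kJ/min

Extent of reaction ξ = 0.558 × 20.6 = 11.495 mol/s
Reaction term: ξ·ΔH°_rxn = 11.495 × 9.26 = 106.44 kJ/s
Sensible, feed 87.1→25 °C: -202.12 kJ/s
Outlet flows (mol/s): A 9.1052, B 11.495
Sensible, products 25→117 °C: 304.73 kJ/s
Q = ΔH = 209.05 kJ/s = 209.05 kW
Heat supplied = 12543 kJ/min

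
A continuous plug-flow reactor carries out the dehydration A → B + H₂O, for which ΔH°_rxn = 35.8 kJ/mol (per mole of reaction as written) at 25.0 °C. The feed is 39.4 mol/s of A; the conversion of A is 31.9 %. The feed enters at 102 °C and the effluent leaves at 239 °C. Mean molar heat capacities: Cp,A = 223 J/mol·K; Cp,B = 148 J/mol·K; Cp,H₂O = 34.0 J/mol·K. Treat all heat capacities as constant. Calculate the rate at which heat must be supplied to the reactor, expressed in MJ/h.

Q_in = 5560 MJ/h

Extent of reaction ξ = 0.319 × 39.4 = 12.569 mol/s
Reaction term: ξ·ΔH°_rxn = 12.569 × 35.8 = 449.96 kJ/s
Sensible, feed 102→25 °C: -676.54 kJ/s
Outlet flows (mol/s): A 26.831, B 12.569, H₂O 12.569
Sensible, products 25→239 °C: 1770 kJ/s
Q = ΔH = 1543.4 kJ/s = 1543.4 kW
Heat supplied = 5556.2 MJ/h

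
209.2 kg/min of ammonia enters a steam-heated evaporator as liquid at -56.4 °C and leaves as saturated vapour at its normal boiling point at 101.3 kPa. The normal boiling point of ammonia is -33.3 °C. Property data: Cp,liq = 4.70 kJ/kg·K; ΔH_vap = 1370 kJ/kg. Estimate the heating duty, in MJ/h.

Q = 18600 MJ/h

liquid -56.4→-33.3 °C: 108.57 kJ/kg
vaporisation at -33.3 °C: 1370 kJ/kg
Δh = 108.57 + 1370 = 1478.6 kJ/kg
Q = ṁ·Δh = 209.2 kg/min × 1478.6 kJ/kg = 309320 kJ/min
|Q| = 5155.3 kW = 18559 MJ/h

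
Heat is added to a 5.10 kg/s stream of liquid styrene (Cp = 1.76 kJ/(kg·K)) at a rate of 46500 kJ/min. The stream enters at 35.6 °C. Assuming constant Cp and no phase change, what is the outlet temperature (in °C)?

Q = 46500 kJ/min = 775 kJ/s
ΔT = Q/(ṁ·Cp) = 775/(5.10×1.76) = 86.341 K
T_out = 35.6 + 86.341 = 121.94 °C

T_out = 122 °C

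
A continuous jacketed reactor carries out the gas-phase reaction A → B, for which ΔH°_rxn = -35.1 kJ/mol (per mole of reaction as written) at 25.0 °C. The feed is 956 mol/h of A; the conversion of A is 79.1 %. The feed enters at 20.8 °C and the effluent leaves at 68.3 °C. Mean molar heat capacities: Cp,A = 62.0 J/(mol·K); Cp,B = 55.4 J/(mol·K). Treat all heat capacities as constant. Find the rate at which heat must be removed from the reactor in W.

Extent of reaction ξ = 0.791 × 956 = 756.2 mol/h
Reaction term: ξ·ΔH°_rxn = 756.2 × -35.1 = -26542 kJ/h
Sensible, feed 20.8→25 °C: 248.94 kJ/h
Outlet flows (mol/h): A 199.8, B 756.2
Sensible, products 25→68.3 °C: 2350.4 kJ/h
Q = ΔH = -23943 kJ/h = -6.6509 kW
Heat removed = 6650.9 W

Q_out = 6650 W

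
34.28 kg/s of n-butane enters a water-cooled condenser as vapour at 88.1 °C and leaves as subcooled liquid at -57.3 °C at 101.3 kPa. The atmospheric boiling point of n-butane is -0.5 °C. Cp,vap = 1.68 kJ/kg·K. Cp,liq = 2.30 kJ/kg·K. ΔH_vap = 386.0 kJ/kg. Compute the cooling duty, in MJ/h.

vapour 88.1→-0.5 °C: -148.85 kJ/kg
condensation at -0.5 °C: -386 kJ/kg
liquid -0.5→-57.3 °C: -130.64 kJ/kg
Δh = -148.85 + -386 + -130.64 = -665.49 kJ/kg
Q = ṁ·Δh = 34.28 kg/s × -665.49 kJ/kg = -22813 kJ/s
|Q| = 22813 kW = 82127 MJ/h

Q_c = 82100 MJ/h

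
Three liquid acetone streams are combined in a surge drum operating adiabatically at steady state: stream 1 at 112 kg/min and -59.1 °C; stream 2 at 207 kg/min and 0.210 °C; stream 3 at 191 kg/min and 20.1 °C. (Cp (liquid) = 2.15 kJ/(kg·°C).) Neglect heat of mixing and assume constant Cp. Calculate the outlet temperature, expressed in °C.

No heat crosses the boundary, so H_out = H_in.
Σ ṁᵢCp,ᵢTᵢ = 112×2.15×-59.1 + 207×2.15×0.210 + 191×2.15×20.1 = -5883.8
Σ ṁᵢCp,ᵢ = 112×2.15 + 207×2.15 + 191×2.15 = 1096.5
T_out = -5883.8 / 1096.5 = -5.3659 °C

T_out = -5.37 °C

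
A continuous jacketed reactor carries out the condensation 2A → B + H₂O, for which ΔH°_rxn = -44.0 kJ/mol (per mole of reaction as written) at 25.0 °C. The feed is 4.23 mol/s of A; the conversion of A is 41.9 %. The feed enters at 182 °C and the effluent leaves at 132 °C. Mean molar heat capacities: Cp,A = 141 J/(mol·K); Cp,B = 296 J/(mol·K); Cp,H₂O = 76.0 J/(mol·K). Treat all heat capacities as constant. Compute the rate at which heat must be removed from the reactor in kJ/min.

Extent of reaction ξ = 0.419 × 4.23 / 2 = 0.88619 mol/s
Reaction term: ξ·ΔH°_rxn = 0.88619 × -44.0 = -38.992 kJ/s
Sensible, feed 182→25 °C: -93.64 kJ/s
Outlet flows (mol/s): A 2.4576, B 0.88619, H₂O 0.88619
Sensible, products 25→132 °C: 72.352 kJ/s
Q = ΔH = -60.28 kJ/s = -60.28 kW
Heat removed = 3616.8 kJ/min

Q_out = 3620 kJ/min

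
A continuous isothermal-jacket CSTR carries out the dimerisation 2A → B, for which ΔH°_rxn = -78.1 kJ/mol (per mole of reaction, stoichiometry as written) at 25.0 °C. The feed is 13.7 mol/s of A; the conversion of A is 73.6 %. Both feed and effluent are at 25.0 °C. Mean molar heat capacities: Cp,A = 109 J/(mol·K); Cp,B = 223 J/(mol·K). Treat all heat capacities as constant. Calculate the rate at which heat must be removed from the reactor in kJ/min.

Extent of reaction ξ = 0.736 × 13.7 / 2 = 5.0416 mol/s
Reaction term: ξ·ΔH°_rxn = 5.0416 × -78.1 = -393.75 kJ/s
Q = ΔH = -393.75 kJ/s = -393.75 kW
Heat removed = 23625 kJ/min

Q_out = 23600 kJ/min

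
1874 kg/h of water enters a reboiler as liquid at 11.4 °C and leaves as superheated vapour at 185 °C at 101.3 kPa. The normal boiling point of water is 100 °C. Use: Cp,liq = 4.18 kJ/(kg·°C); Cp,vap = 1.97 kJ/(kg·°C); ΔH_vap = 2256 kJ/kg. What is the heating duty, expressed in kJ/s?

liquid 11.4→100 °C: 370.35 kJ/kg
vaporisation at 100 °C: 2256 kJ/kg
vapour 100→185 °C: 167.45 kJ/kg
Δh = 370.35 + 2256 + 167.45 = 2793.8 kJ/kg
Q = ṁ·Δh = 1874 kg/h × 2793.8 kJ/kg = 5.2356e+06 kJ/h
|Q| = 1454.3 kW

Q = 1450 kJ/s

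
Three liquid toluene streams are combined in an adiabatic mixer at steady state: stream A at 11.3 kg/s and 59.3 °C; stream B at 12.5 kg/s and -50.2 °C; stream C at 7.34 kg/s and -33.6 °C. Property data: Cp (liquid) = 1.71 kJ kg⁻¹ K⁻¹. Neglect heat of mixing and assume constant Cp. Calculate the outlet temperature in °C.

T_out = -6.55 °C

No heat crosses the boundary, so H_out = H_in.
T_out = Σ ṁᵢCp,ᵢTᵢ / Σ ṁᵢCp,ᵢ
      = -348.9 / 53.249 = -6.5522 °C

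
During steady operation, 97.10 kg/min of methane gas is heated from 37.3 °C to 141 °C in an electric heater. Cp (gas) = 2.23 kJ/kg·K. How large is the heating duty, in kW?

Q = ṁ·Cp·ΔT = 97.10 × 2.23 × (141 − 37.3) = 22454 kJ/min
Converting: 22454 / 60 s = 374.24 kW

Q = 374 kW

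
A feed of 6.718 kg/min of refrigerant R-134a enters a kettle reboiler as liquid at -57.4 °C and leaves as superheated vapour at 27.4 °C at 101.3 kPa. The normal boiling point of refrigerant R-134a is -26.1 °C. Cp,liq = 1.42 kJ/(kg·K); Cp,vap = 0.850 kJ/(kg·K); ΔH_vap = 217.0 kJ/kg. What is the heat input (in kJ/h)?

Q = 124000 kJ/h

liquid -57.4→-26.1 °C: 44.446 kJ/kg
vaporisation at -26.1 °C: 217 kJ/kg
vapour -26.1→27.4 °C: 45.475 kJ/kg
Δh = 44.446 + 217 + 45.475 = 306.92 kJ/kg
Q = ṁ·Δh = 6.718 kg/min × 306.92 kJ/kg = 2061.9 kJ/min
|Q| = 34.365 kW = 123710 kJ/h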